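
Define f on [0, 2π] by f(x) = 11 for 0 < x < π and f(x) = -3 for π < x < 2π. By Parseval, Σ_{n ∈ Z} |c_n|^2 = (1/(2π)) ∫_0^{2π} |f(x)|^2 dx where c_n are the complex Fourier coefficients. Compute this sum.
Σ |c_n|^2 = 65

Parseval equates the L^2 energy of f (normalised by 1/(2π)) with the ℓ^2 sum of its Fourier coefficients: (1/(2π)) ∫_0^{2π} |f|^2 = Σ |c_n|^2.
Compute the left side: (1/(2π)) [∫_0^π 11^2 dx + ∫_π^{2π} (-3)^2 dx] = (1/(2π)) · (121π + 9π) = (121 + 9)/2 = 65.
So Σ_{n ∈ Z} |c_n|^2 = 65.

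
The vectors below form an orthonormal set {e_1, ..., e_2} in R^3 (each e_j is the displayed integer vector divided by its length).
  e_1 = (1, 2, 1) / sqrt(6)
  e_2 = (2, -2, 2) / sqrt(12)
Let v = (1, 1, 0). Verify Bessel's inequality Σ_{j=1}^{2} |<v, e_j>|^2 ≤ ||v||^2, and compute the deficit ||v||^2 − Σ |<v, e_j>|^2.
Σ |<v, e_j>|^2 = 3/2; ||v||^2 = 2; deficit = 1/2

Write each e_j = u_j / sqrt(<u_j, u_j>) where u_j is the displayed integer vector. Then <v, e_j> = <v, u_j> / sqrt(<u_j, u_j>), so |<v, e_j>|^2 = <v, u_j>^2 / <u_j, u_j>.
Coefficients: <v, e_1> = 3/sqrt(6), <v, e_2> = 0/sqrt(12).
Square and sum: Σ |<v, e_j>|^2 = 3/2.
Compute ||v||^2 = v·v = 2.
Deficit = 2 − 3/2 = 1/2 ≥ 0, confirming Bessel's inequality. (The deficit equals ||v − Σ <v,e_j> e_j||^2, the squared distance from v to span{e_j}.)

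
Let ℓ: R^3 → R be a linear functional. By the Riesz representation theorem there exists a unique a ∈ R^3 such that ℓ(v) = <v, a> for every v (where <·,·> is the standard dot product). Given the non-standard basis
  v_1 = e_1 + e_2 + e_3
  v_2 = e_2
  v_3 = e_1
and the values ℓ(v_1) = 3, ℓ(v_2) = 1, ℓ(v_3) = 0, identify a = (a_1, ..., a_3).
a = (0, 1, 2)

Write a = (a_1, ..., a_3) in the standard basis. For each basis vector v_i, ℓ(v_i) = <v_i, a> is a linear equation in the a_j's. Collect the n equations into a matrix system V a = ℓ, where row i of V is v_i (expressed in the standard basis). Since V is invertible (lower-triangular with 1s on the diagonal, up to permutation), solve by back-substitution:
  V =
[[1, 1, 1],
 [0, 1, 0],
 [1, 0, 0]]
  V a = (3, 1, 0)
Solving gives a = (0, 1, 2).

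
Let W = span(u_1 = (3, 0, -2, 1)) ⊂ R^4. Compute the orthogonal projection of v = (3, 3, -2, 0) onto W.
proj_W(v) = (39/14, 0, -13/7, 13/14)

Set up U = [u_1 | ... | u_1] ∈ R^(4×1). The projector onto W = col(U) is P = U (U^T U)^(-1) U^T.
Compute U^T U =
  [14],
and U^T v = (13).
Solve U^T U · c = U^T v for the coefficients: c = (13/14). The projection is proj_W(v) = U c.
Check: (v - proj_W(v)) · u_1 = 0  (should be 0).
Result: proj_W(v) = (39/14, 0, -13/7, 13/14).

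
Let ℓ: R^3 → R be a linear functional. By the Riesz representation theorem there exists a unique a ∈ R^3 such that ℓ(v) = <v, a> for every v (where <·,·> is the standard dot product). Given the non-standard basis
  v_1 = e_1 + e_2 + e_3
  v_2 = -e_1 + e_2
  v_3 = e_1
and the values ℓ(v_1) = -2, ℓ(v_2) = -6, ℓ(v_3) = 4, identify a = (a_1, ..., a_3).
a = (4, -2, -4)

Write a = (a_1, ..., a_3) in the standard basis. For each basis vector v_i, ℓ(v_i) = <v_i, a> is a linear equation in the a_j's. Collect the n equations into a matrix system V a = ℓ, where row i of V is v_i (expressed in the standard basis). Since V is invertible (lower-triangular with 1s on the diagonal, up to permutation), solve by back-substitution:
  V =
[[1, 1, 1],
 [-1, 1, 0],
 [1, 0, 0]]
  V a = (-2, -6, 4)
Solving gives a = (4, -2, -4).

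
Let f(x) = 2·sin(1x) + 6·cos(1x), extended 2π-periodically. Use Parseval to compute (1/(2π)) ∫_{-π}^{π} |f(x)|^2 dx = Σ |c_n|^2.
Σ |c_n|^2 = 20

Expand |f|^2 and use orthogonality of {sin(nx), cos(mx)} on [-π, π]:
  ∫_{-π}^{π} sin(nx)^2 dx = π, ∫ cos(mx)^2 dx = π, and cross terms integrate to 0.
So ∫_{-π}^{π} f(x)^2 dx = 2^2 · π + 6^2 · π = (4 + 36)π.
Divide by 2π: (4 + 36)/2 = 20.
By Parseval, this equals Σ |c_n|^2.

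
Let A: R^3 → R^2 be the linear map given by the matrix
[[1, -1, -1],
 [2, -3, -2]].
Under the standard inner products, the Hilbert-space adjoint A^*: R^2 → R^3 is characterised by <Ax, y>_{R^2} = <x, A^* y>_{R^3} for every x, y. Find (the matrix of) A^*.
A^* = A^T =
[[1, 2],
 [-1, -3],
 [-1, -2]]

For real matrices with standard dot products, the defining identity <Ax, y> = <x, A^* y> gives (Ax)^T y = x^T (A^*) y, i.e. x^T A^T y = x^T (A^*) y. Since this holds for all x, y, we must have A^* = A^T. Therefore
A^* =
[[1, 2],
 [-1, -3],
 [-1, -2]].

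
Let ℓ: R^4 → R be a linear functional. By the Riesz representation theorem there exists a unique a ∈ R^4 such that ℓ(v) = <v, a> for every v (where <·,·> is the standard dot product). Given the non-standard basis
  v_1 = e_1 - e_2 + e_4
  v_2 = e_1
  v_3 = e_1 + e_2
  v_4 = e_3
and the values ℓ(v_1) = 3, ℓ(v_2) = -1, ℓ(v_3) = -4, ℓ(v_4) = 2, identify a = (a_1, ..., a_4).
a = (-1, -3, 2, 1)

Write a = (a_1, ..., a_4) in the standard basis. For each basis vector v_i, ℓ(v_i) = <v_i, a> is a linear equation in the a_j's. Collect the n equations into a matrix system V a = ℓ, where row i of V is v_i (expressed in the standard basis). Since V is invertible (lower-triangular with 1s on the diagonal, up to permutation), solve by back-substitution:
  V =
[[1, -1, 0, 1],
 [1, 0, 0, 0],
 [1, 1, 0, 0],
 [0, 0, 1, 0]]
  V a = (3, -1, -4, 2)
Solving gives a = (-1, -3, 2, 1).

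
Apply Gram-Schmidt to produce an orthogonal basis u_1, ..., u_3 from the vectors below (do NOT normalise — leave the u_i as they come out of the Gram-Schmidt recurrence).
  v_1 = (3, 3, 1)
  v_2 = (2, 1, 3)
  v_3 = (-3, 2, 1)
Orthogonal basis:
  u_1 = (3, 3, 1)
  u_2 = (2/19, -17/19, 45/19)
  u_3 = (-164/61, 287/122, 123/122)

Apply the Gram-Schmidt recurrence
  u_1 = v_1
  u_i = v_i − Σ_{j<i} ((v_i · u_j) / (u_j · u_j)) · u_j.

Step by step this gives:
  u_1 = (3, 3, 1)
  u_2 = (2/19, -17/19, 45/19)
  u_3 = (-164/61, 287/122, 123/122)

Orthogonality check:
  u_2 · u_1 = 0 (should be 0)
  u_3 · u_1 = 0 (should be 0)
  u_3 · u_2 = 0 (should be 0)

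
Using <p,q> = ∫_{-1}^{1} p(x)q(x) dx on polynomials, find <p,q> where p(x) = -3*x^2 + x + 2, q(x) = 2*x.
<p,q> = 4/3

Expand the product: p(x)·q(x) = -6*x^3 + 2*x^2 + 4*x.
∫_{-1}^{1} of each monomial x^k gives [2/(k+1) if k even, 0 if k odd]. Integrating term-by-term (or equivalently evaluating the antiderivative F(x) = -3*x^4/2 + 2*x^3/3 + 2*x^2 at the endpoints):
  F(1) − F(−1) = 7/6 − (-1/6) = 4/3.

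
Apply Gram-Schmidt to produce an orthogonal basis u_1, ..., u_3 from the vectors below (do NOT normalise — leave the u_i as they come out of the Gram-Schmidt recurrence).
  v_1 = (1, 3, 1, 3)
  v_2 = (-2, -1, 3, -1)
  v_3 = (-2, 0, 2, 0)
Orthogonal basis:
  u_1 = (1, 3, 1, 3)
  u_2 = (-7/4, -1/4, 13/4, -1/4)
  u_3 = (-8/11, 2/11, -4/11, 2/11)

Apply the Gram-Schmidt recurrence
  u_1 = v_1
  u_i = v_i − Σ_{j<i} ((v_i · u_j) / (u_j · u_j)) · u_j.

Step by step this gives:
  u_1 = (1, 3, 1, 3)
  u_2 = (-7/4, -1/4, 13/4, -1/4)
  u_3 = (-8/11, 2/11, -4/11, 2/11)

Orthogonality check:
  u_2 · u_1 = 0 (should be 0)
  u_3 · u_1 = 0 (should be 0)
  u_3 · u_2 = 0 (should be 0)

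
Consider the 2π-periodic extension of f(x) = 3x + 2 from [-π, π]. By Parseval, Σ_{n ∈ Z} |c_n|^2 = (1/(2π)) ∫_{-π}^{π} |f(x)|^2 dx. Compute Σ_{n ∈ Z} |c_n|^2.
Σ |c_n|^2 = 3π^2 + 4

Expand and integrate term by term over [-π, π]:
  ∫ (3x)^2 dx = 9·(2π^3/3); ∫ 2·3·(2)·x dx = 0 (odd integrand); ∫ 2^2 dx = 4·2π.
So (1/(2π)) ∫_{-π}^{π} (3x + 2)^2 dx = 9π^2/3 + 4 = 3π^2 + 4.
Parseval ⇒ Σ |c_n|^2 = 3π^2 + 4.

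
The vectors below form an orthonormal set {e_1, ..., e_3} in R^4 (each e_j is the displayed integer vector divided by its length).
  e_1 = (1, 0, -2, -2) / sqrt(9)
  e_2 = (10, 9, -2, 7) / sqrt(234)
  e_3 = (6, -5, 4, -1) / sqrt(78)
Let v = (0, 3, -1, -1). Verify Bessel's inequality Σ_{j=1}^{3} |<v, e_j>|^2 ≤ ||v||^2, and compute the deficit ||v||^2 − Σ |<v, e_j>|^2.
Σ |<v, e_j>|^2 = 8; ||v||^2 = 11; deficit = 3

Write each e_j = u_j / sqrt(<u_j, u_j>) where u_j is the displayed integer vector. Then <v, e_j> = <v, u_j> / sqrt(<u_j, u_j>), so |<v, e_j>|^2 = <v, u_j>^2 / <u_j, u_j>.
Coefficients: <v, e_1> = 4/sqrt(9), <v, e_2> = 22/sqrt(234), <v, e_3> = -18/sqrt(78).
Square and sum: Σ |<v, e_j>|^2 = 8.
Compute ||v||^2 = v·v = 11.
Deficit = 11 − 8 = 3 ≥ 0, confirming Bessel's inequality. (The deficit equals ||v − Σ <v,e_j> e_j||^2, the squared distance from v to span{e_j}.)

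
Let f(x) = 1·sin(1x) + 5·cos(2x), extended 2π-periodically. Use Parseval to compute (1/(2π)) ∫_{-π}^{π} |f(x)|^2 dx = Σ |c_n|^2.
Σ |c_n|^2 = 13

Expand |f|^2 and use orthogonality of {sin(nx), cos(mx)} on [-π, π]:
  ∫_{-π}^{π} sin(nx)^2 dx = π, ∫ cos(mx)^2 dx = π, and cross terms integrate to 0.
So ∫_{-π}^{π} f(x)^2 dx = 1^2 · π + 5^2 · π = (1 + 25)π.
Divide by 2π: (1 + 25)/2 = 13.
By Parseval, this equals Σ |c_n|^2.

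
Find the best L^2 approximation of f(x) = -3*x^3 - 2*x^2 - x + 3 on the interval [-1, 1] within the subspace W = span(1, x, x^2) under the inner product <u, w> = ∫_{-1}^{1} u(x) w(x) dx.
g(x) = -2*x^2 - 14*x/5 + 3

The best approximation g ∈ W is the orthogonal projection of f onto W. Writing g = a_0 + a_1 x + a_2 x^2, the coefficients solve the normal equations G · a = b where
  G_{ij} = <φ_i, φ_j> and b_i = <f, φ_i>, with φ_0 = 1, φ_1 = x, φ_2 = x^2.
G =
  [2, 0, 2/3]
  [0, 2/3, 0]
  [2/3, 0, 2/5],
b = (14/3, -28/15, 6/5).
Solving gives a_0 = 3, a_1 = -14/5, a_2 = -2, so
  g(x) = -2*x^2 - 14*x/5 + 3.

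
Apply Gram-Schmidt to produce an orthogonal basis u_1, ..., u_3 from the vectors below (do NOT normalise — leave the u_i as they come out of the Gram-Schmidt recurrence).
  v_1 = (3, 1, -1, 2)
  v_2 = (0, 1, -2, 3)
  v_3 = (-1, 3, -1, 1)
Orthogonal basis:
  u_1 = (3, 1, -1, 2)
  u_2 = (-9/5, 2/5, -7/5, 9/5)
  u_3 = (-13/43, 108/43, 9/43, -30/43)

Apply the Gram-Schmidt recurrence
  u_1 = v_1
  u_i = v_i − Σ_{j<i} ((v_i · u_j) / (u_j · u_j)) · u_j.

Step by step this gives:
  u_1 = (3, 1, -1, 2)
  u_2 = (-9/5, 2/5, -7/5, 9/5)
  u_3 = (-13/43, 108/43, 9/43, -30/43)

Orthogonality check:
  u_2 · u_1 = 0 (should be 0)
  u_3 · u_1 = 0 (should be 0)
  u_3 · u_2 = 0 (should be 0)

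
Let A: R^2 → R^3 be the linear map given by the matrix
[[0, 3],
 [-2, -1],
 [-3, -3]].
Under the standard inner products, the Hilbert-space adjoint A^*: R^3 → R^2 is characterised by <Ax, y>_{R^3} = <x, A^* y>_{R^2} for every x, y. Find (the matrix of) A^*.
A^* = A^T =
[[0, -2, -3],
 [3, -1, -3]]

For real matrices with standard dot products, the defining identity <Ax, y> = <x, A^* y> gives (Ax)^T y = x^T (A^*) y, i.e. x^T A^T y = x^T (A^*) y. Since this holds for all x, y, we must have A^* = A^T. Therefore
A^* =
[[0, -2, -3],
 [3, -1, -3]].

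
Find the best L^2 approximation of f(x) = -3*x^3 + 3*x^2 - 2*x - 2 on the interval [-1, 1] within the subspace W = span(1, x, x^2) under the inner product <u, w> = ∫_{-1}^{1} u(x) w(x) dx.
g(x) = 3*x^2 - 19*x/5 - 2

The best approximation g ∈ W is the orthogonal projection of f onto W. Writing g = a_0 + a_1 x + a_2 x^2, the coefficients solve the normal equations G · a = b where
  G_{ij} = <φ_i, φ_j> and b_i = <f, φ_i>, with φ_0 = 1, φ_1 = x, φ_2 = x^2.
G =
  [2, 0, 2/3]
  [0, 2/3, 0]
  [2/3, 0, 2/5],
b = (-2, -38/15, -2/15).
Solving gives a_0 = -2, a_1 = -19/5, a_2 = 3, so
  g(x) = 3*x^2 - 19*x/5 - 2.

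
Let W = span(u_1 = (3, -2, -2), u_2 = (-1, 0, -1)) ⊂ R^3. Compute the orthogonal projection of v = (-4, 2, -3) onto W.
proj_W(v) = (-148/33, 26/33, -83/33)

Set up U = [u_1 | ... | u_2] ∈ R^(3×2). The projector onto W = col(U) is P = U (U^T U)^(-1) U^T.
Compute U^T U =
  [17, -1]
  [-1, 2],
and U^T v = (-10, 7).
Solve U^T U · c = U^T v for the coefficients: c = (-13/33, 109/33). The projection is proj_W(v) = U c.
Check: (v - proj_W(v)) · u_1 = 0  (should be 0).
Check: (v - proj_W(v)) · u_2 = 0  (should be 0).
Result: proj_W(v) = (-148/33, 26/33, -83/33).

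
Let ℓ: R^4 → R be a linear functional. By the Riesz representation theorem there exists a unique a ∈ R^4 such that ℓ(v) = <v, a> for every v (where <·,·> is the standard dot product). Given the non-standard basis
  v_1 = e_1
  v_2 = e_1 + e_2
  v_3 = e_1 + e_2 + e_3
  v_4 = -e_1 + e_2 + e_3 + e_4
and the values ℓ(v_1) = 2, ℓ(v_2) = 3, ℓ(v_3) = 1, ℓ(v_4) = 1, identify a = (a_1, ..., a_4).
a = (2, 1, -2, 4)

Write a = (a_1, ..., a_4) in the standard basis. For each basis vector v_i, ℓ(v_i) = <v_i, a> is a linear equation in the a_j's. Collect the n equations into a matrix system V a = ℓ, where row i of V is v_i (expressed in the standard basis). Since V is invertible (lower-triangular with 1s on the diagonal, up to permutation), solve by back-substitution:
  V =
[[1, 0, 0, 0],
 [1, 1, 0, 0],
 [1, 1, 1, 0],
 [-1, 1, 1, 1]]
  V a = (2, 3, 1, 1)
Solving gives a = (2, 1, -2, 4).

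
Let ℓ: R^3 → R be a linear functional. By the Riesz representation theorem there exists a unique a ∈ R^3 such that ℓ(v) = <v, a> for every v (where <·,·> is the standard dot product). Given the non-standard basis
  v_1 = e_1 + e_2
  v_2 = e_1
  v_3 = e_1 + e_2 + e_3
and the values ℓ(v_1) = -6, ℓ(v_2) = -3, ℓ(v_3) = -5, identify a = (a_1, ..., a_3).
a = (-3, -3, 1)

Write a = (a_1, ..., a_3) in the standard basis. For each basis vector v_i, ℓ(v_i) = <v_i, a> is a linear equation in the a_j's. Collect the n equations into a matrix system V a = ℓ, where row i of V is v_i (expressed in the standard basis). Since V is invertible (lower-triangular with 1s on the diagonal, up to permutation), solve by back-substitution:
  V =
[[1, 1, 0],
 [1, 0, 0],
 [1, 1, 1]]
  V a = (-6, -3, -5)
Solving gives a = (-3, -3, 1).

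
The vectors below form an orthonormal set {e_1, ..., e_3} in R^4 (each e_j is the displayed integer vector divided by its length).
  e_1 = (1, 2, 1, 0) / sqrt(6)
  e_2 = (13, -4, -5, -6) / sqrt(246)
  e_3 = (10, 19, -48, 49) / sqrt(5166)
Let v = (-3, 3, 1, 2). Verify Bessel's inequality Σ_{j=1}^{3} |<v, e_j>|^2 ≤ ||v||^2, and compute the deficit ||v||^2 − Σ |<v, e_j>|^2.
Σ |<v, e_j>|^2 = 407/18; ||v||^2 = 23; deficit = 7/18

Write each e_j = u_j / sqrt(<u_j, u_j>) where u_j is the displayed integer vector. Then <v, e_j> = <v, u_j> / sqrt(<u_j, u_j>), so |<v, e_j>|^2 = <v, u_j>^2 / <u_j, u_j>.
Coefficients: <v, e_1> = 4/sqrt(6), <v, e_2> = -68/sqrt(246), <v, e_3> = 77/sqrt(5166).
Square and sum: Σ |<v, e_j>|^2 = 407/18.
Compute ||v||^2 = v·v = 23.
Deficit = 23 − 407/18 = 7/18 ≥ 0, confirming Bessel's inequality. (The deficit equals ||v − Σ <v,e_j> e_j||^2, the squared distance from v to span{e_j}.)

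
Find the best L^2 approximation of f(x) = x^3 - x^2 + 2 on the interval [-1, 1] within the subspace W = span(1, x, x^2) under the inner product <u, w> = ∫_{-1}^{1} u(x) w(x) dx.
g(x) = -x^2 + 3*x/5 + 2

The best approximation g ∈ W is the orthogonal projection of f onto W. Writing g = a_0 + a_1 x + a_2 x^2, the coefficients solve the normal equations G · a = b where
  G_{ij} = <φ_i, φ_j> and b_i = <f, φ_i>, with φ_0 = 1, φ_1 = x, φ_2 = x^2.
G =
  [2, 0, 2/3]
  [0, 2/3, 0]
  [2/3, 0, 2/5],
b = (10/3, 2/5, 14/15).
Solving gives a_0 = 2, a_1 = 3/5, a_2 = -1, so
  g(x) = -x^2 + 3*x/5 + 2.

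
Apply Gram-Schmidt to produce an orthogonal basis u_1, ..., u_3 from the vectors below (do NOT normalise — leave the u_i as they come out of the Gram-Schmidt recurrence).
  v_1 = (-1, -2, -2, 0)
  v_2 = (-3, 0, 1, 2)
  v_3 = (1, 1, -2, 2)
Orthogonal basis:
  u_1 = (-1, -2, -2, 0)
  u_2 = (-26/9, 2/9, 11/9, 2)
  u_3 = (22/25, 31/25, -42/25, 54/25)

Apply the Gram-Schmidt recurrence
  u_1 = v_1
  u_i = v_i − Σ_{j<i} ((v_i · u_j) / (u_j · u_j)) · u_j.

Step by step this gives:
  u_1 = (-1, -2, -2, 0)
  u_2 = (-26/9, 2/9, 11/9, 2)
  u_3 = (22/25, 31/25, -42/25, 54/25)

Orthogonality check:
  u_2 · u_1 = 0 (should be 0)
  u_3 · u_1 = 0 (should be 0)
  u_3 · u_2 = 0 (should be 0)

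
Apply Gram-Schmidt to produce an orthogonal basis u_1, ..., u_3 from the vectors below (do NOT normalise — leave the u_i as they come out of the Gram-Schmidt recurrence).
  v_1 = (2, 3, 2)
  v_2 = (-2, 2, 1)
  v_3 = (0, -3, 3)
Orthogonal basis:
  u_1 = (2, 3, 2)
  u_2 = (-42/17, 22/17, 9/17)
  u_3 = (-48/137, -288/137, 480/137)

Apply the Gram-Schmidt recurrence
  u_1 = v_1
  u_i = v_i − Σ_{j<i} ((v_i · u_j) / (u_j · u_j)) · u_j.

Step by step this gives:
  u_1 = (2, 3, 2)
  u_2 = (-42/17, 22/17, 9/17)
  u_3 = (-48/137, -288/137, 480/137)

Orthogonality check:
  u_2 · u_1 = 0 (should be 0)
  u_3 · u_1 = 0 (should be 0)
  u_3 · u_2 = 0 (should be 0)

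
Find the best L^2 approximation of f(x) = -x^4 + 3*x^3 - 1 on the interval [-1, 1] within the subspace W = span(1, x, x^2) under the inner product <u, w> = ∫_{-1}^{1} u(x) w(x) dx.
g(x) = -6*x^2/7 + 9*x/5 - 32/35

The best approximation g ∈ W is the orthogonal projection of f onto W. Writing g = a_0 + a_1 x + a_2 x^2, the coefficients solve the normal equations G · a = b where
  G_{ij} = <φ_i, φ_j> and b_i = <f, φ_i>, with φ_0 = 1, φ_1 = x, φ_2 = x^2.
G =
  [2, 0, 2/3]
  [0, 2/3, 0]
  [2/3, 0, 2/5],
b = (-12/5, 6/5, -20/21).
Solving gives a_0 = -32/35, a_1 = 9/5, a_2 = -6/7, so
  g(x) = -6*x^2/7 + 9*x/5 - 32/35.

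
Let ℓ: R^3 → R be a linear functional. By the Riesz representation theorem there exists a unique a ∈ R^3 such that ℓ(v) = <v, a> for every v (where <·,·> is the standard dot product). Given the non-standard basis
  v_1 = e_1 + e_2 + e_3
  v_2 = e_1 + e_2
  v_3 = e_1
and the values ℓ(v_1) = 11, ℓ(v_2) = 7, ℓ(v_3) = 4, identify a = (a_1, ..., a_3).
a = (4, 3, 4)

Write a = (a_1, ..., a_3) in the standard basis. For each basis vector v_i, ℓ(v_i) = <v_i, a> is a linear equation in the a_j's. Collect the n equations into a matrix system V a = ℓ, where row i of V is v_i (expressed in the standard basis). Since V is invertible (lower-triangular with 1s on the diagonal, up to permutation), solve by back-substitution:
  V =
[[1, 1, 1],
 [1, 1, 0],
 [1, 0, 0]]
  V a = (11, 7, 4)
Solving gives a = (4, 3, 4).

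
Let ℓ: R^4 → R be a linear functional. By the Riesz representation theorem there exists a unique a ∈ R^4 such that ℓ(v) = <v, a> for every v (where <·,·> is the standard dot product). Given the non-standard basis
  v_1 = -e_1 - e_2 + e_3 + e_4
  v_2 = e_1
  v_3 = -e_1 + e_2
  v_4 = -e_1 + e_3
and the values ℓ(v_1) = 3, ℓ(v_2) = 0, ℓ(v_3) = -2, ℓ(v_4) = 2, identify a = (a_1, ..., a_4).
a = (0, -2, 2, -1)

Write a = (a_1, ..., a_4) in the standard basis. For each basis vector v_i, ℓ(v_i) = <v_i, a> is a linear equation in the a_j's. Collect the n equations into a matrix system V a = ℓ, where row i of V is v_i (expressed in the standard basis). Since V is invertible (lower-triangular with 1s on the diagonal, up to permutation), solve by back-substitution:
  V =
[[-1, -1, 1, 1],
 [1, 0, 0, 0],
 [-1, 1, 0, 0],
 [-1, 0, 1, 0]]
  V a = (3, 0, -2, 2)
Solving gives a = (0, -2, 2, -1).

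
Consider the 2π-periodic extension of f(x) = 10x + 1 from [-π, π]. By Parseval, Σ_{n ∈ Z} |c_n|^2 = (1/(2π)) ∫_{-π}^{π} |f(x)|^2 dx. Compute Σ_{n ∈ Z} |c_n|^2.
Σ |c_n|^2 = 100π^2/3 + 1

Expand and integrate term by term over [-π, π]:
  ∫ (10x)^2 dx = 100·(2π^3/3); ∫ 2·10·(1)·x dx = 0 (odd integrand); ∫ 1^2 dx = 1·2π.
So (1/(2π)) ∫_{-π}^{π} (10x + 1)^2 dx = 100π^2/3 + 1 = 100π^2/3 + 1.
Parseval ⇒ Σ |c_n|^2 = 100π^2/3 + 1.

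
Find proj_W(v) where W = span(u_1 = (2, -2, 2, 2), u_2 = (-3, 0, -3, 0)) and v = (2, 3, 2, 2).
proj_W(v) = (2, 1/2, 2, -1/2)

Set up U = [u_1 | ... | u_2] ∈ R^(4×2). The projector onto W = col(U) is P = U (U^T U)^(-1) U^T.
Compute U^T U =
  [16, -12]
  [-12, 18],
and U^T v = (6, -12).
Solve U^T U · c = U^T v for the coefficients: c = (-1/4, -5/6). The projection is proj_W(v) = U c.
Check: (v - proj_W(v)) · u_1 = 0  (should be 0).
Check: (v - proj_W(v)) · u_2 = 0  (should be 0).
Result: proj_W(v) = (2, 1/2, 2, -1/2).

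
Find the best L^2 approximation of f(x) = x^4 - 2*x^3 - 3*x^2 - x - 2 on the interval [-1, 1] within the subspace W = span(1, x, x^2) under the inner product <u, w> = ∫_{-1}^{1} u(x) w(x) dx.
g(x) = -15*x^2/7 - 11*x/5 - 73/35

The best approximation g ∈ W is the orthogonal projection of f onto W. Writing g = a_0 + a_1 x + a_2 x^2, the coefficients solve the normal equations G · a = b where
  G_{ij} = <φ_i, φ_j> and b_i = <f, φ_i>, with φ_0 = 1, φ_1 = x, φ_2 = x^2.
G =
  [2, 0, 2/3]
  [0, 2/3, 0]
  [2/3, 0, 2/5],
b = (-28/5, -22/15, -236/105).
Solving gives a_0 = -73/35, a_1 = -11/5, a_2 = -15/7, so
  g(x) = -15*x^2/7 - 11*x/5 - 73/35.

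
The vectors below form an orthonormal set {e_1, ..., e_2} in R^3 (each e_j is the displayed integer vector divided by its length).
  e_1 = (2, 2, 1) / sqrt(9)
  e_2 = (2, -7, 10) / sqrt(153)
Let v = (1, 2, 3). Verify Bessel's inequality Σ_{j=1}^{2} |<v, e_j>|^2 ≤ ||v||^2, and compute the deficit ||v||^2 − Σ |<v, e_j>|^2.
Σ |<v, e_j>|^2 = 189/17; ||v||^2 = 14; deficit = 49/17

Write each e_j = u_j / sqrt(<u_j, u_j>) where u_j is the displayed integer vector. Then <v, e_j> = <v, u_j> / sqrt(<u_j, u_j>), so |<v, e_j>|^2 = <v, u_j>^2 / <u_j, u_j>.
Coefficients: <v, e_1> = 9/sqrt(9), <v, e_2> = 18/sqrt(153).
Square and sum: Σ |<v, e_j>|^2 = 189/17.
Compute ||v||^2 = v·v = 14.
Deficit = 14 − 189/17 = 49/17 ≥ 0, confirming Bessel's inequality. (The deficit equals ||v − Σ <v,e_j> e_j||^2, the squared distance from v to span{e_j}.)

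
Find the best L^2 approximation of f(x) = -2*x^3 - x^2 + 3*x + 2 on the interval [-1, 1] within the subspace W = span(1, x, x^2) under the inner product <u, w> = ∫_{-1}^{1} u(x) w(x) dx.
g(x) = -x^2 + 9*x/5 + 2

The best approximation g ∈ W is the orthogonal projection of f onto W. Writing g = a_0 + a_1 x + a_2 x^2, the coefficients solve the normal equations G · a = b where
  G_{ij} = <φ_i, φ_j> and b_i = <f, φ_i>, with φ_0 = 1, φ_1 = x, φ_2 = x^2.
G =
  [2, 0, 2/3]
  [0, 2/3, 0]
  [2/3, 0, 2/5],
b = (10/3, 6/5, 14/15).
Solving gives a_0 = 2, a_1 = 9/5, a_2 = -1, so
  g(x) = -x^2 + 9*x/5 + 2.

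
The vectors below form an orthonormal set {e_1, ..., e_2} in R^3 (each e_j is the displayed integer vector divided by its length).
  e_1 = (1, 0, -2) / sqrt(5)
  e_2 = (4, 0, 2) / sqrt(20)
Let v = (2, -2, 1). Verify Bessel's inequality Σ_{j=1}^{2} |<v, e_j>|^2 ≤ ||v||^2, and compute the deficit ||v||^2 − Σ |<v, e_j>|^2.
Σ |<v, e_j>|^2 = 5; ||v||^2 = 9; deficit = 4

Write each e_j = u_j / sqrt(<u_j, u_j>) where u_j is the displayed integer vector. Then <v, e_j> = <v, u_j> / sqrt(<u_j, u_j>), so |<v, e_j>|^2 = <v, u_j>^2 / <u_j, u_j>.
Coefficients: <v, e_1> = 0/sqrt(5), <v, e_2> = 10/sqrt(20).
Square and sum: Σ |<v, e_j>|^2 = 5.
Compute ||v||^2 = v·v = 9.
Deficit = 9 − 5 = 4 ≥ 0, confirming Bessel's inequality. (The deficit equals ||v − Σ <v,e_j> e_j||^2, the squared distance from v to span{e_j}.)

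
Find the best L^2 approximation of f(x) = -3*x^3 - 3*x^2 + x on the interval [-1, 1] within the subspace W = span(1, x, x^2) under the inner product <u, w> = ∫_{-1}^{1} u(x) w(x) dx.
g(x) = -3*x^2 - 4*x/5

The best approximation g ∈ W is the orthogonal projection of f onto W. Writing g = a_0 + a_1 x + a_2 x^2, the coefficients solve the normal equations G · a = b where
  G_{ij} = <φ_i, φ_j> and b_i = <f, φ_i>, with φ_0 = 1, φ_1 = x, φ_2 = x^2.
G =
  [2, 0, 2/3]
  [0, 2/3, 0]
  [2/3, 0, 2/5],
b = (-2, -8/15, -6/5).
Solving gives a_0 = 0, a_1 = -4/5, a_2 = -3, so
  g(x) = -3*x^2 - 4*x/5.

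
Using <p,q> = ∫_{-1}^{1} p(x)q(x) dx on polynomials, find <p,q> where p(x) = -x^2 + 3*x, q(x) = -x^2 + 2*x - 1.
<p,q> = 76/15

Expand the product: p(x)·q(x) = x^4 - 5*x^3 + 7*x^2 - 3*x.
∫_{-1}^{1} of each monomial x^k gives [2/(k+1) if k even, 0 if k odd]. Integrating term-by-term (or equivalently evaluating the antiderivative F(x) = x^5/5 - 5*x^4/4 + 7*x^3/3 - 3*x^2/2 at the endpoints):
  F(1) − F(−1) = -13/60 − (-317/60) = 76/15.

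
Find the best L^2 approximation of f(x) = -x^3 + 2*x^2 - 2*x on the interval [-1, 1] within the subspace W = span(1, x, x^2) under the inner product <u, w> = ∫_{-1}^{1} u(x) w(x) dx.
g(x) = 2*x^2 - 13*x/5

The best approximation g ∈ W is the orthogonal projection of f onto W. Writing g = a_0 + a_1 x + a_2 x^2, the coefficients solve the normal equations G · a = b where
  G_{ij} = <φ_i, φ_j> and b_i = <f, φ_i>, with φ_0 = 1, φ_1 = x, φ_2 = x^2.
G =
  [2, 0, 2/3]
  [0, 2/3, 0]
  [2/3, 0, 2/5],
b = (4/3, -26/15, 4/5).
Solving gives a_0 = 0, a_1 = -13/5, a_2 = 2, so
  g(x) = 2*x^2 - 13*x/5.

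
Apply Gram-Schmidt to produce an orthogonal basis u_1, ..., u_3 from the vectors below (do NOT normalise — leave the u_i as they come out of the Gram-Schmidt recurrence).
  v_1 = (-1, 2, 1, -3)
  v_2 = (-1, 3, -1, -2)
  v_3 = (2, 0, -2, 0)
Orthogonal basis:
  u_1 = (-1, 2, 1, -3)
  u_2 = (-1/5, 7/5, -9/5, 2/5)
  u_3 = (50/27, -8/27, -2/3, -28/27)

Apply the Gram-Schmidt recurrence
  u_1 = v_1
  u_i = v_i − Σ_{j<i} ((v_i · u_j) / (u_j · u_j)) · u_j.

Step by step this gives:
  u_1 = (-1, 2, 1, -3)
  u_2 = (-1/5, 7/5, -9/5, 2/5)
  u_3 = (50/27, -8/27, -2/3, -28/27)

Orthogonality check:
  u_2 · u_1 = 0 (should be 0)
  u_3 · u_1 = 0 (should be 0)
  u_3 · u_2 = 0 (should be 0)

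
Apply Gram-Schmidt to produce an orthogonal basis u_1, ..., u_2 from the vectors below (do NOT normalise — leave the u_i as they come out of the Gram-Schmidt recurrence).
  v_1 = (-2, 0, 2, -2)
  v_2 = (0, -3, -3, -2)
Orthogonal basis:
  u_1 = (-2, 0, 2, -2)
  u_2 = (-1/3, -3, -8/3, -7/3)

Apply the Gram-Schmidt recurrence
  u_1 = v_1
  u_i = v_i − Σ_{j<i} ((v_i · u_j) / (u_j · u_j)) · u_j.

Step by step this gives:
  u_1 = (-2, 0, 2, -2)
  u_2 = (-1/3, -3, -8/3, -7/3)

Orthogonality check:
  u_2 · u_1 = 0 (should be 0)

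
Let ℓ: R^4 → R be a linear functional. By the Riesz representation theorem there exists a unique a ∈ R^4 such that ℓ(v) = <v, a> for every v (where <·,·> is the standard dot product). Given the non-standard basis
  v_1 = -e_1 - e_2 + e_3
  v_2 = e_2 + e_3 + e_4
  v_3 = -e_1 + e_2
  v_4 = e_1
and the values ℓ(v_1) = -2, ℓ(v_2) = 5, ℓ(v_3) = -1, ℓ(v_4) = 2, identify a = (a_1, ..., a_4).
a = (2, 1, 1, 3)

Write a = (a_1, ..., a_4) in the standard basis. For each basis vector v_i, ℓ(v_i) = <v_i, a> is a linear equation in the a_j's. Collect the n equations into a matrix system V a = ℓ, where row i of V is v_i (expressed in the standard basis). Since V is invertible (lower-triangular with 1s on the diagonal, up to permutation), solve by back-substitution:
  V =
[[-1, -1, 1, 0],
 [0, 1, 1, 1],
 [-1, 1, 0, 0],
 [1, 0, 0, 0]]
  V a = (-2, 5, -1, 2)
Solving gives a = (2, 1, 1, 3).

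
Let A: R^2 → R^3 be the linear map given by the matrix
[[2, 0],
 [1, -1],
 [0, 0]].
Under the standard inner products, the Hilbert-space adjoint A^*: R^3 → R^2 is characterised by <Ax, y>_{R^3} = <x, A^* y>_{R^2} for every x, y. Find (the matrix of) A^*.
A^* = A^T =
[[2, 1, 0],
 [0, -1, 0]]

For real matrices with standard dot products, the defining identity <Ax, y> = <x, A^* y> gives (Ax)^T y = x^T (A^*) y, i.e. x^T A^T y = x^T (A^*) y. Since this holds for all x, y, we must have A^* = A^T. Therefore
A^* =
[[2, 1, 0],
 [0, -1, 0]].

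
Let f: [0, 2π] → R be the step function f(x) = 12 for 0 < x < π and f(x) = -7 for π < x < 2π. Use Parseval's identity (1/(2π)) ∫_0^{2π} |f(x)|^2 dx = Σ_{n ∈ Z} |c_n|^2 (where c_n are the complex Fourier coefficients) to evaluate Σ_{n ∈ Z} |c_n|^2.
Σ |c_n|^2 = 193/2

Parseval equates the L^2 energy of f (normalised by 1/(2π)) with the ℓ^2 sum of its Fourier coefficients: (1/(2π)) ∫_0^{2π} |f|^2 = Σ |c_n|^2.
Compute the left side: (1/(2π)) [∫_0^π 12^2 dx + ∫_π^{2π} (-7)^2 dx] = (1/(2π)) · (144π + 49π) = (144 + 49)/2 = 193/2.
So Σ_{n ∈ Z} |c_n|^2 = 193/2.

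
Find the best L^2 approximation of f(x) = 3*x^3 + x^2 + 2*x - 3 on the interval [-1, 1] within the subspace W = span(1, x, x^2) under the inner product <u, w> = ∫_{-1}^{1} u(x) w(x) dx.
g(x) = x^2 + 19*x/5 - 3

The best approximation g ∈ W is the orthogonal projection of f onto W. Writing g = a_0 + a_1 x + a_2 x^2, the coefficients solve the normal equations G · a = b where
  G_{ij} = <φ_i, φ_j> and b_i = <f, φ_i>, with φ_0 = 1, φ_1 = x, φ_2 = x^2.
G =
  [2, 0, 2/3]
  [0, 2/3, 0]
  [2/3, 0, 2/5],
b = (-16/3, 38/15, -8/5).
Solving gives a_0 = -3, a_1 = 19/5, a_2 = 1, so
  g(x) = x^2 + 19*x/5 - 3.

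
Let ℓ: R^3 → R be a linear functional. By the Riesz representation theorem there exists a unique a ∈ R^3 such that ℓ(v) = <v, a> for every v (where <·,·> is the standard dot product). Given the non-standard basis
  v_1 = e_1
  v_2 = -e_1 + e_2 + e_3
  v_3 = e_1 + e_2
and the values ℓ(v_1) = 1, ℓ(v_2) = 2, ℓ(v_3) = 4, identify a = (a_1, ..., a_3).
a = (1, 3, 0)

Write a = (a_1, ..., a_3) in the standard basis. For each basis vector v_i, ℓ(v_i) = <v_i, a> is a linear equation in the a_j's. Collect the n equations into a matrix system V a = ℓ, where row i of V is v_i (expressed in the standard basis). Since V is invertible (lower-triangular with 1s on the diagonal, up to permutation), solve by back-substitution:
  V =
[[1, 0, 0],
 [-1, 1, 1],
 [1, 1, 0]]
  V a = (1, 2, 4)
Solving gives a = (1, 3, 0).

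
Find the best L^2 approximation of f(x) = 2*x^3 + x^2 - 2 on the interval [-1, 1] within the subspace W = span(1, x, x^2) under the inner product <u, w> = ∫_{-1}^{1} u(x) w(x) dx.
g(x) = x^2 + 6*x/5 - 2

The best approximation g ∈ W is the orthogonal projection of f onto W. Writing g = a_0 + a_1 x + a_2 x^2, the coefficients solve the normal equations G · a = b where
  G_{ij} = <φ_i, φ_j> and b_i = <f, φ_i>, with φ_0 = 1, φ_1 = x, φ_2 = x^2.
G =
  [2, 0, 2/3]
  [0, 2/3, 0]
  [2/3, 0, 2/5],
b = (-10/3, 4/5, -14/15).
Solving gives a_0 = -2, a_1 = 6/5, a_2 = 1, so
  g(x) = x^2 + 6*x/5 - 2.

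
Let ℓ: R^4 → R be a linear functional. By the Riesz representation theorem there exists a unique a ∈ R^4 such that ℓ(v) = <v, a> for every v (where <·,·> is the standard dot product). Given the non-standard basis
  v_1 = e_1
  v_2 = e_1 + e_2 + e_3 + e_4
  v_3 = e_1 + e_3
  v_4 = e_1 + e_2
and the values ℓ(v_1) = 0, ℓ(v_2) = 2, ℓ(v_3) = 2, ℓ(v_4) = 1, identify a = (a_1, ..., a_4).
a = (0, 1, 2, -1)

Write a = (a_1, ..., a_4) in the standard basis. For each basis vector v_i, ℓ(v_i) = <v_i, a> is a linear equation in the a_j's. Collect the n equations into a matrix system V a = ℓ, where row i of V is v_i (expressed in the standard basis). Since V is invertible (lower-triangular with 1s on the diagonal, up to permutation), solve by back-substitution:
  V =
[[1, 0, 0, 0],
 [1, 1, 1, 1],
 [1, 0, 1, 0],
 [1, 1, 0, 0]]
  V a = (0, 2, 2, 1)
Solving gives a = (0, 1, 2, -1).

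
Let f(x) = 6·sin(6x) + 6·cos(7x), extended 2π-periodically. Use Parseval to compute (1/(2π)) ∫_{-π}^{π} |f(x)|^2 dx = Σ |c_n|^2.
Σ |c_n|^2 = 36

Expand |f|^2 and use orthogonality of {sin(nx), cos(mx)} on [-π, π]:
  ∫_{-π}^{π} sin(nx)^2 dx = π, ∫ cos(mx)^2 dx = π, and cross terms integrate to 0.
So ∫_{-π}^{π} f(x)^2 dx = 6^2 · π + 6^2 · π = (36 + 36)π.
Divide by 2π: (36 + 36)/2 = 36.
By Parseval, this equals Σ |c_n|^2.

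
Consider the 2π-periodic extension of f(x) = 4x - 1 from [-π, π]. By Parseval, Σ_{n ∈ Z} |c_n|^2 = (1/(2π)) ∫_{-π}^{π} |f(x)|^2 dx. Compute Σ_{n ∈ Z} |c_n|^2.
Σ |c_n|^2 = 16π^2/3 + 1

Expand and integrate term by term over [-π, π]:
  ∫ (4x)^2 dx = 16·(2π^3/3); ∫ 2·4·(-1)·x dx = 0 (odd integrand); ∫ (-1)^2 dx = 1·2π.
So (1/(2π)) ∫_{-π}^{π} (4x - 1)^2 dx = 16π^2/3 + 1 = 16π^2/3 + 1.
Parseval ⇒ Σ |c_n|^2 = 16π^2/3 + 1.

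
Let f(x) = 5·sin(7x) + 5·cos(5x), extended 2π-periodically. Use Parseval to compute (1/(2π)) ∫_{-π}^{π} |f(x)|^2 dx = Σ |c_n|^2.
Σ |c_n|^2 = 25

Expand |f|^2 and use orthogonality of {sin(nx), cos(mx)} on [-π, π]:
  ∫_{-π}^{π} sin(nx)^2 dx = π, ∫ cos(mx)^2 dx = π, and cross terms integrate to 0.
So ∫_{-π}^{π} f(x)^2 dx = 5^2 · π + 5^2 · π = (25 + 25)π.
Divide by 2π: (25 + 25)/2 = 25.
By Parseval, this equals Σ |c_n|^2.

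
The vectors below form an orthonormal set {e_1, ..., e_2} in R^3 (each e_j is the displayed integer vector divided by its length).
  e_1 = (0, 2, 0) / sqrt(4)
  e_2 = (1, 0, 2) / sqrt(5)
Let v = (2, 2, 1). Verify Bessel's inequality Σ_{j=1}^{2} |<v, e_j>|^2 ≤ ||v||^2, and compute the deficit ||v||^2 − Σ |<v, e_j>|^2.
Σ |<v, e_j>|^2 = 36/5; ||v||^2 = 9; deficit = 9/5

Write each e_j = u_j / sqrt(<u_j, u_j>) where u_j is the displayed integer vector. Then <v, e_j> = <v, u_j> / sqrt(<u_j, u_j>), so |<v, e_j>|^2 = <v, u_j>^2 / <u_j, u_j>.
Coefficients: <v, e_1> = 4/sqrt(4), <v, e_2> = 4/sqrt(5).
Square and sum: Σ |<v, e_j>|^2 = 36/5.
Compute ||v||^2 = v·v = 9.
Deficit = 9 − 36/5 = 9/5 ≥ 0, confirming Bessel's inequality. (The deficit equals ||v − Σ <v,e_j> e_j||^2, the squared distance from v to span{e_j}.)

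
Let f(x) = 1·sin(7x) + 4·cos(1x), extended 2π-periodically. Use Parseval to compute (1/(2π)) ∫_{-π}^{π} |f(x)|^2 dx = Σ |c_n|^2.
Σ |c_n|^2 = 17/2

Expand |f|^2 and use orthogonality of {sin(nx), cos(mx)} on [-π, π]:
  ∫_{-π}^{π} sin(nx)^2 dx = π, ∫ cos(mx)^2 dx = π, and cross terms integrate to 0.
So ∫_{-π}^{π} f(x)^2 dx = 1^2 · π + 4^2 · π = (1 + 16)π.
Divide by 2π: (1 + 16)/2 = 17/2.
By Parseval, this equals Σ |c_n|^2.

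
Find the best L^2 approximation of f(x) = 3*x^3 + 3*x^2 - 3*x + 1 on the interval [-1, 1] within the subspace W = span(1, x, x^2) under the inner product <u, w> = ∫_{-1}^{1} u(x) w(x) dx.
g(x) = 3*x^2 - 6*x/5 + 1

The best approximation g ∈ W is the orthogonal projection of f onto W. Writing g = a_0 + a_1 x + a_2 x^2, the coefficients solve the normal equations G · a = b where
  G_{ij} = <φ_i, φ_j> and b_i = <f, φ_i>, with φ_0 = 1, φ_1 = x, φ_2 = x^2.
G =
  [2, 0, 2/3]
  [0, 2/3, 0]
  [2/3, 0, 2/5],
b = (4, -4/5, 28/15).
Solving gives a_0 = 1, a_1 = -6/5, a_2 = 3, so
  g(x) = 3*x^2 - 6*x/5 + 1.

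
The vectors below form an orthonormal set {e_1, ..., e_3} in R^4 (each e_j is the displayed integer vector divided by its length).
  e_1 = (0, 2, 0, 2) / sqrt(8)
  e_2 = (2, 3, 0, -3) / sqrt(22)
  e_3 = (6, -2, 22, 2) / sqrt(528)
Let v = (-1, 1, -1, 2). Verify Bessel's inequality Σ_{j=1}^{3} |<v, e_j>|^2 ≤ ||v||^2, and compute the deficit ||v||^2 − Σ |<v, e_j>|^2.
Σ |<v, e_j>|^2 = 83/12; ||v||^2 = 7; deficit = 1/12

Write each e_j = u_j / sqrt(<u_j, u_j>) where u_j is the displayed integer vector. Then <v, e_j> = <v, u_j> / sqrt(<u_j, u_j>), so |<v, e_j>|^2 = <v, u_j>^2 / <u_j, u_j>.
Coefficients: <v, e_1> = 6/sqrt(8), <v, e_2> = -5/sqrt(22), <v, e_3> = -26/sqrt(528).
Square and sum: Σ |<v, e_j>|^2 = 83/12.
Compute ||v||^2 = v·v = 7.
Deficit = 7 − 83/12 = 1/12 ≥ 0, confirming Bessel's inequality. (The deficit equals ||v − Σ <v,e_j> e_j||^2, the squared distance from v to span{e_j}.)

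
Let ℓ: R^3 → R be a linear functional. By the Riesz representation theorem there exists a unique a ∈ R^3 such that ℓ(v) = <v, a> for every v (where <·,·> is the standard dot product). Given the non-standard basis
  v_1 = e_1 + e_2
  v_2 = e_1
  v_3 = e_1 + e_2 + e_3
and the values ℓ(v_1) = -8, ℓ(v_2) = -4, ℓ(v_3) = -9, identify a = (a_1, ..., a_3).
a = (-4, -4, -1)

Write a = (a_1, ..., a_3) in the standard basis. For each basis vector v_i, ℓ(v_i) = <v_i, a> is a linear equation in the a_j's. Collect the n equations into a matrix system V a = ℓ, where row i of V is v_i (expressed in the standard basis). Since V is invertible (lower-triangular with 1s on the diagonal, up to permutation), solve by back-substitution:
  V =
[[1, 1, 0],
 [1, 0, 0],
 [1, 1, 1]]
  V a = (-8, -4, -9)
Solving gives a = (-4, -4, -1).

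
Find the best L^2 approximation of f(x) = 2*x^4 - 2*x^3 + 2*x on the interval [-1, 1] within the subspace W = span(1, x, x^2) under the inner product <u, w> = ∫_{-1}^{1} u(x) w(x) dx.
g(x) = 12*x^2/7 + 4*x/5 - 6/35

The best approximation g ∈ W is the orthogonal projection of f onto W. Writing g = a_0 + a_1 x + a_2 x^2, the coefficients solve the normal equations G · a = b where
  G_{ij} = <φ_i, φ_j> and b_i = <f, φ_i>, with φ_0 = 1, φ_1 = x, φ_2 = x^2.
G =
  [2, 0, 2/3]
  [0, 2/3, 0]
  [2/3, 0, 2/5],
b = (4/5, 8/15, 4/7).
Solving gives a_0 = -6/35, a_1 = 4/5, a_2 = 12/7, so
  g(x) = 12*x^2/7 + 4*x/5 - 6/35.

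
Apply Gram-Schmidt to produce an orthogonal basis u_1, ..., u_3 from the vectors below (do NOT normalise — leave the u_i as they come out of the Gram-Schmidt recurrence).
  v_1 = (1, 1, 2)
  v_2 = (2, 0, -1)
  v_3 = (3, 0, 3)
Orthogonal basis:
  u_1 = (1, 1, 2)
  u_2 = (2, 0, -1)
  u_3 = (3/10, -3/2, 3/5)

Apply the Gram-Schmidt recurrence
  u_1 = v_1
  u_i = v_i − Σ_{j<i} ((v_i · u_j) / (u_j · u_j)) · u_j.

Step by step this gives:
  u_1 = (1, 1, 2)
  u_2 = (2, 0, -1)
  u_3 = (3/10, -3/2, 3/5)

Orthogonality check:
  u_2 · u_1 = 0 (should be 0)
  u_3 · u_1 = 0 (should be 0)
  u_3 · u_2 = 0 (should be 0)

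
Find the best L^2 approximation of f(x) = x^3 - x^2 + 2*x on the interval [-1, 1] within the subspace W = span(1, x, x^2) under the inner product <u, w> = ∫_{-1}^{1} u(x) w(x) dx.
g(x) = -x^2 + 13*x/5

The best approximation g ∈ W is the orthogonal projection of f onto W. Writing g = a_0 + a_1 x + a_2 x^2, the coefficients solve the normal equations G · a = b where
  G_{ij} = <φ_i, φ_j> and b_i = <f, φ_i>, with φ_0 = 1, φ_1 = x, φ_2 = x^2.
G =
  [2, 0, 2/3]
  [0, 2/3, 0]
  [2/3, 0, 2/5],
b = (-2/3, 26/15, -2/5).
Solving gives a_0 = 0, a_1 = 13/5, a_2 = -1, so
  g(x) = -x^2 + 13*x/5.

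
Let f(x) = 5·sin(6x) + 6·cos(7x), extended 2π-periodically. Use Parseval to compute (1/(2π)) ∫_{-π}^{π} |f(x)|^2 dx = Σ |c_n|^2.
Σ |c_n|^2 = 61/2

Expand |f|^2 and use orthogonality of {sin(nx), cos(mx)} on [-π, π]:
  ∫_{-π}^{π} sin(nx)^2 dx = π, ∫ cos(mx)^2 dx = π, and cross terms integrate to 0.
So ∫_{-π}^{π} f(x)^2 dx = 5^2 · π + 6^2 · π = (25 + 36)π.
Divide by 2π: (25 + 36)/2 = 61/2.
By Parseval, this equals Σ |c_n|^2.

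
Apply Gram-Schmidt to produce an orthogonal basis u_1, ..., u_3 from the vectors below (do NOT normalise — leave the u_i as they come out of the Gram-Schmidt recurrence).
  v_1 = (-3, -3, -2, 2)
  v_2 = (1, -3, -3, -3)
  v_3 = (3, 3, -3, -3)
Orthogonal basis:
  u_1 = (-3, -3, -2, 2)
  u_2 = (22/13, -30/13, -33/13, -45/13)
  u_3 = (-18/173, 402/173, -492/173, 84/173)

Apply the Gram-Schmidt recurrence
  u_1 = v_1
  u_i = v_i − Σ_{j<i} ((v_i · u_j) / (u_j · u_j)) · u_j.

Step by step this gives:
  u_1 = (-3, -3, -2, 2)
  u_2 = (22/13, -30/13, -33/13, -45/13)
  u_3 = (-18/173, 402/173, -492/173, 84/173)

Orthogonality check:
  u_2 · u_1 = 0 (should be 0)
  u_3 · u_1 = 0 (should be 0)
  u_3 · u_2 = 0 (should be 0)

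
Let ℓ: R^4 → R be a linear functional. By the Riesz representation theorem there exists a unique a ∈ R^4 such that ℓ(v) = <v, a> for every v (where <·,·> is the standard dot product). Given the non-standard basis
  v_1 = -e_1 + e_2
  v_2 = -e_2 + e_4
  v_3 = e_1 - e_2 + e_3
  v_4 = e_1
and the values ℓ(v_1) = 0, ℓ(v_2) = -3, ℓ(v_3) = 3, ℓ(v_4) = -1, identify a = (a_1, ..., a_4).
a = (-1, -1, 3, -4)

Write a = (a_1, ..., a_4) in the standard basis. For each basis vector v_i, ℓ(v_i) = <v_i, a> is a linear equation in the a_j's. Collect the n equations into a matrix system V a = ℓ, where row i of V is v_i (expressed in the standard basis). Since V is invertible (lower-triangular with 1s on the diagonal, up to permutation), solve by back-substitution:
  V =
[[-1, 1, 0, 0],
 [0, -1, 0, 1],
 [1, -1, 1, 0],
 [1, 0, 0, 0]]
  V a = (0, -3, 3, -1)
Solving gives a = (-1, -1, 3, -4).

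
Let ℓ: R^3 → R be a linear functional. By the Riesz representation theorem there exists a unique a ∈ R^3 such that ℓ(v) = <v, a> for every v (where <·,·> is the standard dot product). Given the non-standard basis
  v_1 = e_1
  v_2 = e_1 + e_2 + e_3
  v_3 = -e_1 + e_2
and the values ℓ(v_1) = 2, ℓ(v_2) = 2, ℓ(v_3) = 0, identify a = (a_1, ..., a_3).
a = (2, 2, -2)

Write a = (a_1, ..., a_3) in the standard basis. For each basis vector v_i, ℓ(v_i) = <v_i, a> is a linear equation in the a_j's. Collect the n equations into a matrix system V a = ℓ, where row i of V is v_i (expressed in the standard basis). Since V is invertible (lower-triangular with 1s on the diagonal, up to permutation), solve by back-substitution:
  V =
[[1, 0, 0],
 [1, 1, 1],
 [-1, 1, 0]]
  V a = (2, 2, 0)
Solving gives a = (2, 2, -2).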